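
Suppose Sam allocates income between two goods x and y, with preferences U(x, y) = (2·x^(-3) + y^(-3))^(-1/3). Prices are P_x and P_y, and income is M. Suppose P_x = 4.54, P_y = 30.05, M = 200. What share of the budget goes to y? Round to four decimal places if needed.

Substitute y = (y/x)·x into the budget: x* = M/(P_x + P_y·(y/x)).
Numerically y/x = 0.524258, so x* = 200/(4.54 + 30.05·0.524258) = 9.8551 and y* = 0.524258·9.8551 = 5.1666.
Expenditure on y: 30.05·5.1666 = 155.2576; share = 0.7763.

share on y = 0.7763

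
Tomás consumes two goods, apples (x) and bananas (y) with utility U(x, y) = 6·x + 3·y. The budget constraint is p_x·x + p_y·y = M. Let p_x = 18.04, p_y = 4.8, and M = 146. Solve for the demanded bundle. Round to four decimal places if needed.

Linear utility — the consumer picks whichever good has higher MU/price: 6/18.04 = 0.3326 vs 3/4.8 = 0.625.
y gives more utility per dollar, so spend all income on y: y* = M/p_y, x* = 0.
Numerically: x* = 0, y* = 30.4167.

x* = 0, y* = 30.4167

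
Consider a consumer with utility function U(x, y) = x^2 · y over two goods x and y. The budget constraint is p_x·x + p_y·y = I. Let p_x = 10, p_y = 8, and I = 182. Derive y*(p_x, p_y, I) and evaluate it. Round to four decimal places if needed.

y* = 7.5833

At p_x=10, p_y=8, I=182: y* = 1/3·182/8 = 7.5833.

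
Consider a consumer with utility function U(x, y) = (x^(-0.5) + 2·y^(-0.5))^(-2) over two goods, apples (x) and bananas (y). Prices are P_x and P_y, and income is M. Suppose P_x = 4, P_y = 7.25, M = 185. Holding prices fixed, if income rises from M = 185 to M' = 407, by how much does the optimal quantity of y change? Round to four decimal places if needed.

From the CES first-order condition, (1/2)·(y/x)^(1.5) = P_x/P_y.
Hence y/x = (2·P_x/P_y)^(1/(1.5)), i.e. raised to the 2/3 power.
With the ratio pinned down, the budget gives x* = M/(P_x + P_y·(y/x)) and y* = (y/x)·x*.
Numerically y/x = 1.067828, so x* = 185/(4 + 7.25·1.067828) = 15.7557 and y* = 1.067828·15.7557 = 16.8244.
At M' = 407: y* = 37.0137. Change: 37.0137 − 16.8244 = 20.1893.

Δy* = 20.1893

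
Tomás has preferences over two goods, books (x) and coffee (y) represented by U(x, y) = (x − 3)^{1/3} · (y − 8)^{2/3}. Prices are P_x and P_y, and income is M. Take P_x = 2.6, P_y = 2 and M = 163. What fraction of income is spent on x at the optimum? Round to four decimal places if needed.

This is Cobb-Douglas in (x−3, y−8): tangency gives 1/3·P_y·(y−8) = 2/3·P_x·(x−3).
After buying the subsistence bundle (3, 8), a share 1/3 of the remaining income goes to x: x* = 3 + 1/3·(M − 3P_x − 8P_y)/P_x.
Discretionary income = 163 − 3·2.6 − 8·2 = 139.2; x* = 3 + 1/3·139.2/2.6 = 20.8462; y* = 8 + 2/3·139.2/2 = 54.4.
Expenditure on x: 2.6·20.8462 = 54.2; share = 0.3325.

share on x = 0.3325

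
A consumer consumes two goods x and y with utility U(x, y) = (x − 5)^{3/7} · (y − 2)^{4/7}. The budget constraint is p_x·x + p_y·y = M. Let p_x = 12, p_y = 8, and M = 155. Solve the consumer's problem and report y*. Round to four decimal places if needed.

This is Cobb-Douglas in (x−5, y−2): tangency gives 3/7·p_y·(y−2) = 4/7·p_x·(x−5).
Substituting into the budget: x* = 5 + 3/7·(M − 5·p_x − 2·p_y)/p_x, and y* = 2 + 4/7·(…)/p_y.
Discretionary income = 155 − 5·12 − 2·8 = 79; y* = 2 + 4/7·79/8 = 7.6429.

y* = 7.6429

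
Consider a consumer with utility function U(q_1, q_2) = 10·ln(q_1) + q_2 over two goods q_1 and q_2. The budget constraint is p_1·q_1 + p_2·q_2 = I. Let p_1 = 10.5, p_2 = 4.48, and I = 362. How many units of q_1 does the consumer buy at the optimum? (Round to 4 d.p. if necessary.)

MU_q_1 = 10/q_1, MU_q_2 = 1. Tangency: 10/q_1 = p_1/p_2.
So q_1*(p_1,p_2) = 10·p_2/p_1, independent of income; and q_2* = (I − 10·p_2)/p_2.
At the given prices: q_1* = 10·4.48/10.5 = 4.2667.

q_1* = 4.2667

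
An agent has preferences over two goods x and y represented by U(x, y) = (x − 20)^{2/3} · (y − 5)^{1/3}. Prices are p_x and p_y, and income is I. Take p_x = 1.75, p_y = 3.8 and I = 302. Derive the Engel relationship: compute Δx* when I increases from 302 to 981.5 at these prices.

Δx* = 258.8571

This is Cobb-Douglas in (x−20, y−5): tangency gives 2/3·p_y·(y−5) = 1/3·p_x·(x−20).
After buying the subsistence bundle (20, 5), a share 2/3 of the remaining income goes to x: x* = 20 + 2/3·(I − 20p_x − 5p_y)/p_x.
Discretionary income = 302 − 20·1.75 − 5·3.8 = 248; x* = 20 + 2/3·248/1.75 = 114.4762.
At I' = 981.5: x* = 373.3333. Change: 373.3333 − 114.4762 = 258.8571.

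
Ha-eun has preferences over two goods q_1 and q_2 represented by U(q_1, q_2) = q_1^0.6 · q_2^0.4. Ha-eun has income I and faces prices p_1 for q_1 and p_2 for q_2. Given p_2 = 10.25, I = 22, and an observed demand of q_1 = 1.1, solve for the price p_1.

The MRS is (3/2)·q_2/q_1. Set MRS = p_1/p_2.
Rearranging, p_2·q_2 = (2/3)·p_1·q_1. Substituting into the budget gives p_1·q_1·(1 + (2/3)) = I.
Demand: q_1*(p_1,p_2,I) = 0.6·I/p_1 and q_2* = 0.4·I/p_2.
Set q_1* = 1.1 in the demand function and solve for p_1: p_1 = 12.

p_1 = 12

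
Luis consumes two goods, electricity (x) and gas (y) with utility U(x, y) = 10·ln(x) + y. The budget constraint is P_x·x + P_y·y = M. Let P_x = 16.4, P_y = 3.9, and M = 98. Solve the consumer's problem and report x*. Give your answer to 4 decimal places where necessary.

Set MRS = P_x/P_y: (10/x)/1 = P_x/P_y.
So x*(P_x,P_y) = 10·P_y/P_x, independent of income; and y* = (M − 10·P_y)/P_y.
At the given prices: x* = 10·3.9/16.4 = 2.378.

x* = 2.378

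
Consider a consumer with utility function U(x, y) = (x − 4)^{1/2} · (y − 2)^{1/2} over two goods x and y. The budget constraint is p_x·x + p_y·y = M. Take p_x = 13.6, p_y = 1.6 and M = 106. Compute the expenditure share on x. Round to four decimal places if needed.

Let x' = x−4, y' = y−2. MRS = y'/x' = p_x/p_y.
After buying the subsistence bundle (4, 2), a share 0.5 of the remaining income goes to x: x* = 4 + 0.5·(M − 4p_x − 2p_y)/p_x.
Discretionary income = 106 − 4·13.6 − 2·1.6 = 48.4; x* = 4 + 0.5·48.4/13.6 = 5.7794; y* = 2 + 0.5·48.4/1.6 = 17.125.
Expenditure on x: 13.6·5.7794 = 78.6; share = 0.7415.

share on x = 0.7415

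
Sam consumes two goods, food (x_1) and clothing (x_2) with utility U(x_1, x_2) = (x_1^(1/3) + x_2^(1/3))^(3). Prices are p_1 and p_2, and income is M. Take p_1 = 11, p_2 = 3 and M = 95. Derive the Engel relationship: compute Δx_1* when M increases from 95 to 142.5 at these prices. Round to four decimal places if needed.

Δx_1* = 1.4814

MRS = MU_x_1/MU_x_2 = (x_2/x_1)^(2/3). Set equal to p_1/p_2.
Solve for the ratio: x_2/x_1 = [p_1/p_2]^(1.5).
With the ratio pinned down, the budget gives x_1* = M/(p_1 + p_2·(x_2/x_1)) and x_2* = (x_2/x_1)·x_1*.
Numerically x_2/x_1 = 7.021132, so x_1* = 95/(11 + 3·7.021132) = 2.9629.
At M' = 142.5: x_1* = 4.4443. Change: 4.4443 − 2.9629 = 1.4814.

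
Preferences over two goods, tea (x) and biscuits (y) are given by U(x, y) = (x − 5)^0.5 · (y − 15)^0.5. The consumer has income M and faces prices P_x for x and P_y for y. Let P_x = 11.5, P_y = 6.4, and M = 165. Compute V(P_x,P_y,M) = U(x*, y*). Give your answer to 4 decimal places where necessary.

V = 0.6702

After buying the subsistence bundle (5, 15), a share 0.5 of the remaining income goes to x: x* = 5 + 0.5·(M − 5P_x − 15P_y)/P_x.
Discretionary income = 165 − 5·11.5 − 15·6.4 = 11.5; x* = 5 + 0.5·11.5/11.5 = 5.5; y* = 15 + 0.5·11.5/6.4 = 15.8984.
Utility at the optimum: U(5.5, 15.8984) = 0.6702.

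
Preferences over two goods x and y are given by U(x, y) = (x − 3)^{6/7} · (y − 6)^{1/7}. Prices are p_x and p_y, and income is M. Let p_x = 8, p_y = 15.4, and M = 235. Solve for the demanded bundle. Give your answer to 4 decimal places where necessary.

Let x' = x−3, y' = y−6. MRS = 6·y'/x' = p_x/p_y.
Substituting into the budget: x* = 3 + 6/7·(M − 3·p_x − 6·p_y)/p_x, and y* = 6 + 1/7·(…)/p_y.
Discretionary income = 235 − 3·8 − 6·15.4 = 118.6; x* = 3 + 6/7·118.6/8 = 15.7071; y* = 6 + 1/7·118.6/15.4 = 7.1002.

x* = 15.7071, y* = 7.1002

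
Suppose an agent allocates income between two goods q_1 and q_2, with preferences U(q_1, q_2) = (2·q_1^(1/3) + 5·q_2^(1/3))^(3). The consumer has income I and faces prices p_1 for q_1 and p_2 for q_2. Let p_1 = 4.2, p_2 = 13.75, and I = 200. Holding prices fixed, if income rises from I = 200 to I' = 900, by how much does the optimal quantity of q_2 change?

Numerically q_2/q_1 = 0.667313, so q_1* = 200/(4.2 + 13.75·0.667313) = 14.9526 and q_2* = 0.667313·14.9526 = 9.9781.
At I' = 900: q_2* = 44.9015. Change: 44.9015 − 9.9781 = 34.9234.

Δq_2* = 34.9234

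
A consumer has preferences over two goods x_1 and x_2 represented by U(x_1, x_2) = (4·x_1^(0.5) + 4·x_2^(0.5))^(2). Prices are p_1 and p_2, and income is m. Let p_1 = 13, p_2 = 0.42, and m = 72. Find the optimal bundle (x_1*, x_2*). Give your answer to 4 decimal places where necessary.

MU_x_1 ∝ 4·x_1^(-0.5), MU_x_2 ∝ 4·x_2^(-0.5), so MRS = (x_2/x_1)^(0.5) = p_1/p_2.
Solve for the ratio: x_2/x_1 = [p_1/p_2]^(2).
Substitute x_2 = (x_2/x_1)·x_1 into the budget: x_1* = m/(p_1 + p_2·(x_2/x_1)).
Numerically x_2/x_1 = 958.049887, so x_1* = 72/(13 + 0.42·958.049887) = 0.1733 and x_2* = 958.049887·0.1733 = 166.0634.

x_1* = 0.1733, x_2* = 166.0634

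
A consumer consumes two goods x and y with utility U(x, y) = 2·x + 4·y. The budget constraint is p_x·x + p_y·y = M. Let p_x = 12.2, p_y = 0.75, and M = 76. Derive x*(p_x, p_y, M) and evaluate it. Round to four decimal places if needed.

Perfect substitutes: compare marginal utility per dollar. 2/p_x vs 4/p_y → 0.1639 vs 5.3333.
y gives more utility per dollar, so spend all income on y: y* = M/p_y, x* = 0.
Numerically: x* = 0, y* = 101.3333.

x* = 0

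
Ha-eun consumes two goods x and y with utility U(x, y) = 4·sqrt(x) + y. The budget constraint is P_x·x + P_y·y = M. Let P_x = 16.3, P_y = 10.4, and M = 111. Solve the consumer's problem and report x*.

x* = 1.6284

MU_x = 2/√x, MU_y = 1. Tangency: 2/√x = P_x/P_y.
Thus x* = (2·P_y/P_x)² — independent of M — with the rest of income spent on y.
Plugging in: x* = (2·10.4/16.3)² = 1.6284.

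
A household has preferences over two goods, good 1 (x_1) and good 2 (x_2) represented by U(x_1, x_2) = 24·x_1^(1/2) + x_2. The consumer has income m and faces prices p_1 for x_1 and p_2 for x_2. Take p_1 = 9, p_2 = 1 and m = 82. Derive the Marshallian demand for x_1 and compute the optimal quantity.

x_1* = 1.7778

Utility is quasi-linear in x_2; the FOC for x_1 is 12/√x_1 = p_1/p_2.
Thus x_1* = (12·p_2/p_1)² — independent of m — with the rest of income spent on x_2.
Plugging in: x_1* = (12·1/9)² = 1.7778.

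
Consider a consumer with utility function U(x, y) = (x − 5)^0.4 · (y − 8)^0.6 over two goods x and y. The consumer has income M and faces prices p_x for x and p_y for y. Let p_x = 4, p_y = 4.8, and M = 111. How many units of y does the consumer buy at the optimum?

MRS = (2/3)·(y−8)/(x−5). Tangency with p_x/p_y gives y−8 = (3/2)·(p_x/p_y)·(x−5).
After buying the subsistence bundle (5, 8), a share 0.4 of the remaining income goes to x: x* = 5 + 0.4·(M − 5p_x − 8p_y)/p_x.
Discretionary income = 111 − 5·4 − 8·4.8 = 52.6; y* = 8 + 0.6·52.6/4.8 = 14.575.

y* = 14.575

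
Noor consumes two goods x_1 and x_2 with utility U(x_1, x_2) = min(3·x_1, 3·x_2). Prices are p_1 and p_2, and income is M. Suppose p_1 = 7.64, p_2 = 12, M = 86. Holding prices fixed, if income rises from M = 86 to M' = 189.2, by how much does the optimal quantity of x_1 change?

With perfect complements, no substitution: consume in ratio x_1:x_2 = 3:3.
Budget: p_1·x_1 + p_2·x_1 = M, so (3·p_1 + 3·p_2)·x_1 = 3·M.
Demand: x_1*(p_1,p_2,M) = 3·M/(3·p_1 + 3·p_2), x_2* = 3·M/(3·p_1 + 3·p_2).
Here 3·7.64 + 3·12 = 58.92, giving x_1* = 4.3788.
At M' = 189.2: x_1* = 9.6334. Change: 9.6334 − 4.3788 = 5.2546.

Δx_1* = 5.2546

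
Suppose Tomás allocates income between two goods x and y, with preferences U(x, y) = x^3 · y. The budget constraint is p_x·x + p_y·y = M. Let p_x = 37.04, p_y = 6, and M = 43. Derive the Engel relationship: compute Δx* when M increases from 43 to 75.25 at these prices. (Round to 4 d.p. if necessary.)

Δx* = 0.653

Demand: x*(p_x,p_y,M) = 0.75·M/p_x and y* = 0.25·M/p_y.
At p_x=37.04, p_y=6, M=43: x* = 0.75·43/37.04 = 0.8707.
At M' = 75.25: x* = 1.5237. Change: 1.5237 − 0.8707 = 0.653.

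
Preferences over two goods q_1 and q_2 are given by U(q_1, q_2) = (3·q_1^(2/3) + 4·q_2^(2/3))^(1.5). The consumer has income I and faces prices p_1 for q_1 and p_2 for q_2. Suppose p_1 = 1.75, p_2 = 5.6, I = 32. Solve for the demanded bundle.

With the ratio pinned down, the budget gives q_1* = I/(p_1 + p_2·(q_2/q_1)) and q_2* = (q_2/q_1)·q_1*.
Numerically q_2/q_1 = 0.072338, so q_1* = 32/(1.75 + 5.6·0.072338) = 14.8485 and q_2* = 0.072338·14.8485 = 1.0741.

q_1* = 14.8485, q_2* = 1.0741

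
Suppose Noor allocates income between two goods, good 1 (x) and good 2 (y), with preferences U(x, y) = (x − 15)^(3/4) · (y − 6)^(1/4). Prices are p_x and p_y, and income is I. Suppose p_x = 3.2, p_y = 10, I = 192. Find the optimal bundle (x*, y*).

x* = 34.6875, y* = 8.1

MRS = 3·(y−6)/(x−15). Tangency with p_x/p_y gives y−6 = (1/3)·(p_x/p_y)·(x−15).
After buying the subsistence bundle (15, 6), a share 0.75 of the remaining income goes to x: x* = 15 + 0.75·(I − 15p_x − 6p_y)/p_x.
Discretionary income = 192 − 15·3.2 − 6·10 = 84; x* = 15 + 0.75·84/3.2 = 34.6875; y* = 6 + 0.25·84/10 = 8.1.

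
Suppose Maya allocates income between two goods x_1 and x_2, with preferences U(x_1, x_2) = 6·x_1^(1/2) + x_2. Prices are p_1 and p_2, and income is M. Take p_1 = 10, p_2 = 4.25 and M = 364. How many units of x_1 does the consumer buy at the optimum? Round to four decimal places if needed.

x_1* = 1.6256

Utility is quasi-linear in x_2; the FOC for x_1 is 3/√x_1 = p_1/p_2.
Solve: √x_1 = 3·p_2/p_1, so x_1*(p_1,p_2) = (3·p_2/p_1)², and x_2* = (M − p_1·x_1*)/p_2.
Plugging in: x_1* = (3·4.25/10)² = 1.6256.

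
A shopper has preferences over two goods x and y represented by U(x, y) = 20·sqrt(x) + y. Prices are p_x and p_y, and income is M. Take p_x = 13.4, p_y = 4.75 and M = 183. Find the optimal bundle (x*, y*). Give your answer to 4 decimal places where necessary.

x* = 12.5654, y* = 3.0786

Utility is quasi-linear in y; the FOC for x is 10/√x = p_x/p_y.
Thus x* = (10·p_y/p_x)² — independent of M — with the rest of income spent on y.
Plugging in: x* = (10·4.75/13.4)² = 12.5654, y* = 3.0786.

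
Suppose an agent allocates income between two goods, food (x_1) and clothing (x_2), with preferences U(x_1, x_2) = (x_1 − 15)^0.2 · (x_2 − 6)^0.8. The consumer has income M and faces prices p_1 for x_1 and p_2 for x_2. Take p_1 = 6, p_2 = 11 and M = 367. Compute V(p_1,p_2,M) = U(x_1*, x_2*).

Substituting into the budget: x_1* = 15 + 0.2·(M − 15·p_1 − 6·p_2)/p_1, and x_2* = 6 + 0.8·(…)/p_2.
Discretionary income = 367 − 15·6 − 6·11 = 211; x_1* = 15 + 0.2·211/6 = 22.0333; x_2* = 6 + 0.8·211/11 = 21.3455.
Utility at the optimum: U(22.0333, 21.3455) = 13.1285.

V = 13.1285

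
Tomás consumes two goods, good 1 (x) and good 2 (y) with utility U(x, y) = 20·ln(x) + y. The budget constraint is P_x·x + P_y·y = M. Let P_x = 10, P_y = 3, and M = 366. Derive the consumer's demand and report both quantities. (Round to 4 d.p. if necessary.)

MU_x = 20/x, MU_y = 1. Tangency: 20/x = P_x/P_y.
So x*(P_x,P_y) = 20·P_y/P_x, independent of income; and y* = (M − 20·P_y)/P_y.
At the given prices: x* = 20·3/10 = 6, and y* = 102.

x* = 6, y* = 102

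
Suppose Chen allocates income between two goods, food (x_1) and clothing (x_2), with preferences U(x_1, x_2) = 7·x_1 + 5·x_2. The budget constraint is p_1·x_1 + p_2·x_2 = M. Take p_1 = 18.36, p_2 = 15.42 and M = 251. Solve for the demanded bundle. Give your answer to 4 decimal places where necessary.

x_1 gives more utility per dollar, so spend all income on x_1: x_1* = M/p_1, x_2* = 0.
Numerically: x_1* = 13.671, x_2* = 0.

x_1* = 13.671, x_2* = 0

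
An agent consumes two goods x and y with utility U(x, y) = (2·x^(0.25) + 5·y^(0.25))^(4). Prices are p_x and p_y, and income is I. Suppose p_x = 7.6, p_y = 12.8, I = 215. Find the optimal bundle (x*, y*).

x* = 7.3445, y* = 12.4361

From the CES first-order condition, (2/5)·(y/x)^(0.75) = p_x/p_y.
Solve for the ratio: y/x = [(5/2)·p_x/p_y]^(4/3).
Substitute y = (y/x)·x into the budget: x* = I/(p_x + p_y·(y/x)).
Numerically y/x = 1.693265, so x* = 215/(7.6 + 12.8·1.693265) = 7.3445 and y* = 1.693265·7.3445 = 12.4361.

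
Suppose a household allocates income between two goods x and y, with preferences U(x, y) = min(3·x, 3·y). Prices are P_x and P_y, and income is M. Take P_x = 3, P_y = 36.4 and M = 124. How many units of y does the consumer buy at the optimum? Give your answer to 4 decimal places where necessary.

Leontief preferences: the optimum is at the kink where x/3 = y/3, i.e. y = x.
Budget: P_x·x + P_y·x = M, so (3·P_x + 3·P_y)·x = 3·M.
Demand: x*(P_x,P_y,M) = 3·M/(3·P_x + 3·P_y), y* = 3·M/(3·P_x + 3·P_y).
Here 3·3 + 3·36.4 = 118.2, giving y* = 3.1472.

y* = 3.1472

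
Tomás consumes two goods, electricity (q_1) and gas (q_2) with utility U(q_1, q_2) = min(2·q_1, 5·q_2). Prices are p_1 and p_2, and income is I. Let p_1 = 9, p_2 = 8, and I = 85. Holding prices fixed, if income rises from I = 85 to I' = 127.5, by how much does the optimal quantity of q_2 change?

With perfect complements, no substitution: consume in ratio q_1:q_2 = 5:2.
Budget: p_1·q_1 + p_2·(2/5)·q_1 = I, so (5·p_1 + 2·p_2)·q_1 = 5·I.
Demand: q_1*(p_1,p_2,I) = 5·I/(5·p_1 + 2·p_2), q_2* = 2·I/(5·p_1 + 2·p_2).
Here 5·9 + 2·8 = 61, giving q_2* = 2.7869.
At I' = 127.5: q_2* = 4.1803. Change: 4.1803 − 2.7869 = 1.3934.

Δq_2* = 1.3934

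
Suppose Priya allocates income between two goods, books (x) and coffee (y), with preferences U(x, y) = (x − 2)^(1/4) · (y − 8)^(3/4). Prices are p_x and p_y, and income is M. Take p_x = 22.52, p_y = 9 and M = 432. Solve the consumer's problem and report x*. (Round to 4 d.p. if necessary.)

x* = 5.4964

This is Cobb-Douglas in (x−2, y−8): tangency gives 0.25·p_y·(y−8) = 0.75·p_x·(x−2).
Substituting into the budget: x* = 2 + 0.25·(M − 2·p_x − 8·p_y)/p_x, and y* = 8 + 0.75·(…)/p_y.
Discretionary income = 432 − 2·22.52 − 8·9 = 314.96; x* = 2 + 0.25·314.96/22.52 = 5.4964.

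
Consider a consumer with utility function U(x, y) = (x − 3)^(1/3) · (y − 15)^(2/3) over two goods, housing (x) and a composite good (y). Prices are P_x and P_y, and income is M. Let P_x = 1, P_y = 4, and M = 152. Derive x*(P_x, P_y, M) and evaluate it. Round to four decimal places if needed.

After buying the subsistence bundle (3, 15), a share 1/3 of the remaining income goes to x: x* = 3 + 1/3·(M − 3P_x − 15P_y)/P_x.
Discretionary income = 152 − 3·1 − 15·4 = 89; x* = 3 + 1/3·89/1 = 32.6667.

x* = 32.6667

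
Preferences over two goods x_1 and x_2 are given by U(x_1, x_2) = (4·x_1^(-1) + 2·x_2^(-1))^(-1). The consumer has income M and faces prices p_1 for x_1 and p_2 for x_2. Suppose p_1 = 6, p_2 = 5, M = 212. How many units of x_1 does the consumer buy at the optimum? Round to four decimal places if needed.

From the CES first-order condition, 2·(x_2/x_1)^(2) = p_1/p_2.
Hence x_2/x_1 = ((1/2)·p_1/p_2)^(1/(2)), i.e. raised to the 0.5 power.
With the ratio pinned down, the budget gives x_1* = M/(p_1 + p_2·(x_2/x_1)) and x_2* = (x_2/x_1)·x_1*.
Numerically x_2/x_1 = 0.774597, so x_1* = 212/(6 + 5·0.774597) = 21.4727.

x_1* = 21.4727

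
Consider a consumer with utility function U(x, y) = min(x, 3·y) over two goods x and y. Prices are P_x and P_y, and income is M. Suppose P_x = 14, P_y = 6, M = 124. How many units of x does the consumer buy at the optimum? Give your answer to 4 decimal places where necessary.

Leontief preferences: the optimum is at the kink where x/3 = y/1, i.e. y = (1/3)·x.
Budget: P_x·x + P_y·(1/3)·x = M, so (3·P_x + P_y)·x = 3·M.
Demand: x*(P_x,P_y,M) = 3·M/(3·P_x + P_y), y* = M/(3·P_x + P_y).
Here 3·14 + 6 = 48, giving x* = 7.75.

x* = 7.75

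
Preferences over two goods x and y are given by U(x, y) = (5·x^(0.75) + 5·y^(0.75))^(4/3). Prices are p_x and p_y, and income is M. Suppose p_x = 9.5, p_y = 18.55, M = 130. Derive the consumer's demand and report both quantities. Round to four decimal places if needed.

x* = 12.0638, y* = 0.8299

MU_x ∝ 5·x^(-0.25), MU_y ∝ 5·y^(-0.25), so MRS = (y/x)^(0.25) = p_x/p_y.
Solve for the ratio: y/x = [p_x/p_y]^(4).
With the ratio pinned down, the budget gives x* = M/(p_x + p_y·(y/x)) and y* = (y/x)·x*.
Numerically y/x = 0.068789, so x* = 130/(9.5 + 18.55·0.068789) = 12.0638 and y* = 0.068789·12.0638 = 0.8299.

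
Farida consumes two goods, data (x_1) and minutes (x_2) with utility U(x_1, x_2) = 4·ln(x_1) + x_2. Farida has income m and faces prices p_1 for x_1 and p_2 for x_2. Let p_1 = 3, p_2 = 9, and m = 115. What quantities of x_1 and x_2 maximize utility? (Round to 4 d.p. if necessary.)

x_1* = 12, x_2* = 8.7778

Set MRS = p_1/p_2: (4/x_1)/1 = p_1/p_2.
So x_1*(p_1,p_2) = 4·p_2/p_1, independent of income; and x_2* = (m − 4·p_2)/p_2.
At the given prices: x_1* = 4·9/3 = 12, and x_2* = 8.7778.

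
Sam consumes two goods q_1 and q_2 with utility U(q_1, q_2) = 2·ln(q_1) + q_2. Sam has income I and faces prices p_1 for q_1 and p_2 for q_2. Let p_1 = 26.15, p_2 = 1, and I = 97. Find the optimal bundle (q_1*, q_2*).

q_1* = 0.0765, q_2* = 95

MU_q_1 = 2/q_1, MU_q_2 = 1. Tangency: 2/q_1 = p_1/p_2.
So q_1*(p_1,p_2) = 2·p_2/p_1, independent of income; and q_2* = (I − 2·p_2)/p_2.
At the given prices: q_1* = 2·1/26.15 = 0.0765, and q_2* = 95.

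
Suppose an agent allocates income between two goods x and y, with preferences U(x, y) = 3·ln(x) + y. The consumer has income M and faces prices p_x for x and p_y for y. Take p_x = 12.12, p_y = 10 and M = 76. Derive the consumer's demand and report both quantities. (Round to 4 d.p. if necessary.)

x* = 2.4752, y* = 4.6

At the given prices: x* = 3·10/12.12 = 2.4752, and y* = 4.6.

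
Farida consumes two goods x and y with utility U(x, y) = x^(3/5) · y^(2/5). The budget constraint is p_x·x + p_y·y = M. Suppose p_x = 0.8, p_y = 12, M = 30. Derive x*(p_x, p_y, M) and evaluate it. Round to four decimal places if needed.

MU_x/MU_y = (0.6·y)/(0.4·x); tangency sets this equal to p_x/p_y.
So 0.6·p_y·y = 0.4·p_x·x; combined with the budget, a share 0.6 of income goes to x.
Demand: x*(p_x,p_y,M) = 0.6·M/p_x and y* = 0.4·M/p_y.
At p_x=0.8, p_y=12, M=30: x* = 0.6·30/0.8 = 22.5.

x* = 22.5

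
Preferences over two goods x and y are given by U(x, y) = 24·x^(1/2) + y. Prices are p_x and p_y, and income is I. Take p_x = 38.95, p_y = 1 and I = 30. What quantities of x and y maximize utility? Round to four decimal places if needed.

Set MRS = p_x/p_y: 12·x^(−1/2) = p_x/p_y.
Thus x* = (12·p_y/p_x)² — independent of I — with the rest of income spent on y.
Plugging in: x* = (12·1/38.95)² = 0.0949, y* = 26.303.

x* = 0.0949, y* = 26.303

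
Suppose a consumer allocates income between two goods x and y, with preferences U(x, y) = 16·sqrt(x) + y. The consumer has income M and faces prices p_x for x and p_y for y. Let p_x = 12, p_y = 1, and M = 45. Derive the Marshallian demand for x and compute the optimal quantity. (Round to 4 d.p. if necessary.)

x* = 0.4444

Set MRS = p_x/p_y: 8·x^(−1/2) = p_x/p_y.
Solve: √x = 8·p_y/p_x, so x*(p_x,p_y) = (8·p_y/p_x)², and y* = (M − p_x·x*)/p_y.
Plugging in: x* = (8·1/12)² = 0.4444.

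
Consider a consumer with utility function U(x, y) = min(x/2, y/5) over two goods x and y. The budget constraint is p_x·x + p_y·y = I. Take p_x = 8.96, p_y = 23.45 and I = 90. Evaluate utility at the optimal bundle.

V = 0.6658

Demand: x*(p_x,p_y,I) = 2·I/(2·p_x + 5·p_y), y* = 5·I/(2·p_x + 5·p_y).
Here 2·8.96 + 5·23.45 = 135.17, giving x* = 1.3317 and y* = 3.3291.
Utility at the optimum: U(1.3317, 3.3291) = 0.6658.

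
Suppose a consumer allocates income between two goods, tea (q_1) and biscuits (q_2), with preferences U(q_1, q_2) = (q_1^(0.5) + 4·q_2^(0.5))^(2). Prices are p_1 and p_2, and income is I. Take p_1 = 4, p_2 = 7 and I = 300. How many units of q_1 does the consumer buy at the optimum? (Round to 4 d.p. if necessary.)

q_1* = 7.3944

Substitute q_2 = (q_2/q_1)·q_1 into the budget: q_1* = I/(p_1 + p_2·(q_2/q_1)).
Numerically q_2/q_1 = 5.22449, so q_1* = 300/(4 + 7·5.22449) = 7.3944.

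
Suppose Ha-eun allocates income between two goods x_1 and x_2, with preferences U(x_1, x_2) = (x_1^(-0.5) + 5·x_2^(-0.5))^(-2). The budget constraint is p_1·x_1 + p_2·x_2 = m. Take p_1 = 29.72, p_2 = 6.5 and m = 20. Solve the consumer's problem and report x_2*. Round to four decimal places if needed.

x_2* = 1.9628

MRS = MU_x_1/MU_x_2 = (1/5)·(x_2/x_1)^(1.5). Set equal to p_1/p_2.
Hence x_2/x_1 = (5·p_1/p_2)^(1/(1.5)), i.e. raised to the 2/3 power.
Substitute x_2 = (x_2/x_1)·x_1 into the budget: x_1* = m/(p_1 + p_2·(x_2/x_1)).
Numerically x_2/x_1 = 8.055088, so x_1* = 20/(29.72 + 6.5·8.055088) = 0.2437 and x_2* = 8.055088·0.2437 = 1.9628.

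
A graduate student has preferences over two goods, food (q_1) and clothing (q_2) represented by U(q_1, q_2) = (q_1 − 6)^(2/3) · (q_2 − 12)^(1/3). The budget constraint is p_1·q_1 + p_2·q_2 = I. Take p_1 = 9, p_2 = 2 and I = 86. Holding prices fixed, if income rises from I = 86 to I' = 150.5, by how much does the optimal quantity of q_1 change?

MRS = 2·(q_2−12)/(q_1−6). Tangency with p_1/p_2 gives q_2−12 = (1/2)·(p_1/p_2)·(q_1−6).
Substituting into the budget: q_1* = 6 + 2/3·(I − 6·p_1 − 12·p_2)/p_1, and q_2* = 12 + 1/3·(…)/p_2.
Discretionary income = 86 − 6·9 − 12·2 = 8; q_1* = 6 + 2/3·8/9 = 6.5926.
At I' = 150.5: q_1* = 11.3704. Change: 11.3704 − 6.5926 = 4.7778.

Δq_1* = 4.7778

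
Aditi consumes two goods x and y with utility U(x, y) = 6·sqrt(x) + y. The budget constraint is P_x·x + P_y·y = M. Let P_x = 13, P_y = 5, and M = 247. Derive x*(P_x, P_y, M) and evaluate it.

x* = 1.3314

MU_x = 3/√x, MU_y = 1. Tangency: 3/√x = P_x/P_y.
Thus x* = (3·P_y/P_x)² — independent of M — with the rest of income spent on y.
Plugging in: x* = (3·5/13)² = 1.3314.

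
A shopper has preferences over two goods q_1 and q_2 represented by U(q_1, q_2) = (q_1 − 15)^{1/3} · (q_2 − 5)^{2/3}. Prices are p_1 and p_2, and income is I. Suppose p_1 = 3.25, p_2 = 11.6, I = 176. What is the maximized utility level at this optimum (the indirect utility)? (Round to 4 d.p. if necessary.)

This is Cobb-Douglas in (q_1−15, q_2−5): tangency gives 1/3·p_2·(q_2−5) = 2/3·p_1·(q_1−15).
Substituting into the budget: q_1* = 15 + 1/3·(I − 15·p_1 − 5·p_2)/p_1, and q_2* = 5 + 2/3·(…)/p_2.
Discretionary income = 176 − 15·3.25 − 5·11.6 = 69.25; q_1* = 15 + 1/3·69.25/3.25 = 22.1026; q_2* = 5 + 2/3·69.25/11.6 = 8.9799.
Utility at the optimum: U(22.1026, 8.9799) = 4.8275.

V = 4.8275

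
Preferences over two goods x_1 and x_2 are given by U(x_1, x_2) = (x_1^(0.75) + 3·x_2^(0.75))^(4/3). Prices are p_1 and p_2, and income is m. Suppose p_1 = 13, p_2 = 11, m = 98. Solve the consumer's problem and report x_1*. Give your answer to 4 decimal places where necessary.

MRS = MU_x_1/MU_x_2 = (1/3)·(x_2/x_1)^(0.25). Set equal to p_1/p_2.
Hence x_2/x_1 = (3·p_1/p_2)^(1/(0.25)), i.e. raised to the 4 power.
With the ratio pinned down, the budget gives x_1* = m/(p_1 + p_2·(x_2/x_1)) and x_2* = (x_2/x_1)·x_1*.
Numerically x_2/x_1 = 158.011133, so x_1* = 98/(13 + 11·158.011133) = 0.056.

x_1* = 0.056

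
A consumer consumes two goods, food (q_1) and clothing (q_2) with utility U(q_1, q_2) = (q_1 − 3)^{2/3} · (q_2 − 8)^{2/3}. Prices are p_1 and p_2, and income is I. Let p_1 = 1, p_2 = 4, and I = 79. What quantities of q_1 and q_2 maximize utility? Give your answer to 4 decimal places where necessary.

MRS = (q_2−8)/(q_1−3). Tangency with p_1/p_2 gives q_2−8 = (p_1/p_2)·(q_1−3).
After buying the subsistence bundle (3, 8), a share 0.5 of the remaining income goes to q_1: q_1* = 3 + 0.5·(I − 3p_1 − 8p_2)/p_1.
Discretionary income = 79 − 3·1 − 8·4 = 44; q_1* = 3 + 0.5·44/1 = 25; q_2* = 8 + 0.5·44/4 = 13.5.

q_1* = 25, q_2* = 13.5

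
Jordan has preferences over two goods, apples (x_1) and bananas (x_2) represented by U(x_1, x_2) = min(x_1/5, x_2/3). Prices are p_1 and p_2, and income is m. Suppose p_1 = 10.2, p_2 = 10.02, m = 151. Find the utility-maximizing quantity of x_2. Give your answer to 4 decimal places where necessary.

With perfect complements, no substitution: consume in ratio x_1:x_2 = 5:3.
Budget: p_1·x_1 + p_2·(3/5)·x_1 = m, so (5·p_1 + 3·p_2)·x_1 = 5·m.
Demand: x_1*(p_1,p_2,m) = 5·m/(5·p_1 + 3·p_2), x_2* = 3·m/(5·p_1 + 3·p_2).
Here 5·10.2 + 3·10.02 = 81.06, giving x_2* = 5.5885.

x_2* = 5.5885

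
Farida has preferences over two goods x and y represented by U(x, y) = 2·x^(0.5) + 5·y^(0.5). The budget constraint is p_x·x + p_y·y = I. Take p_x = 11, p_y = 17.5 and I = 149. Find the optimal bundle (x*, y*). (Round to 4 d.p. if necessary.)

x* = 2.7484, y* = 6.7867

With the ratio pinned down, the budget gives x* = I/(p_x + p_y·(y/x)) and y* = (y/x)·x*.
Numerically y/x = 2.469388, so x* = 149/(11 + 17.5·2.469388) = 2.7484 and y* = 2.469388·2.7484 = 6.7867.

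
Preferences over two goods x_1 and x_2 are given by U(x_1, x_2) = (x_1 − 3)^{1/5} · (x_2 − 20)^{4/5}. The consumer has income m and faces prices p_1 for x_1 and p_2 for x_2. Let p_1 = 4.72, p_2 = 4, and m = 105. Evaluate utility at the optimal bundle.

V = 1.5895

This is Cobb-Douglas in (x_1−3, x_2−20): tangency gives 0.2·p_2·(x_2−20) = 0.8·p_1·(x_1−3).
After buying the subsistence bundle (3, 20), a share 0.2 of the remaining income goes to x_1: x_1* = 3 + 0.2·(m − 3p_1 − 20p_2)/p_1.
Discretionary income = 105 − 3·4.72 − 20·4 = 10.84; x_1* = 3 + 0.2·10.84/4.72 = 3.4593; x_2* = 20 + 0.8·10.84/4 = 22.168.
Utility at the optimum: U(3.4593, 22.168) = 1.5895.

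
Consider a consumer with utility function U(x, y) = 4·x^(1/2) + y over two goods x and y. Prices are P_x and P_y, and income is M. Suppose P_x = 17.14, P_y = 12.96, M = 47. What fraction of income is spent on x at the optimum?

share on x = 0.834

Thus x* = (2·P_y/P_x)² — independent of M — with the rest of income spent on y.
Plugging in: x* = (2·12.96/17.14)² = 2.2869, y* = 0.602.
Expenditure on x: 17.14·2.2869 = 39.1976; share = 0.834.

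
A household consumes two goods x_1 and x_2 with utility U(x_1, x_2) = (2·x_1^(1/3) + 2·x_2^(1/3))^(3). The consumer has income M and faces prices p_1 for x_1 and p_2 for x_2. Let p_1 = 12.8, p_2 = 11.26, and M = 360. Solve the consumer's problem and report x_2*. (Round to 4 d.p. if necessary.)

x_2* = 16.4979

Numerically x_2/x_1 = 1.212013, so x_1* = 360/(12.8 + 11.26·1.212013) = 13.612 and x_2* = 1.212013·13.612 = 16.4979.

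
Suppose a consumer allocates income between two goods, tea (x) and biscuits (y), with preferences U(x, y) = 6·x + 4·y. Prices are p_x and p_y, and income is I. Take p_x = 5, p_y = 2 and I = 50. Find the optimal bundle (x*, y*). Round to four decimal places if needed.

x* = 0, y* = 25

Numerically: x* = 0, y* = 25.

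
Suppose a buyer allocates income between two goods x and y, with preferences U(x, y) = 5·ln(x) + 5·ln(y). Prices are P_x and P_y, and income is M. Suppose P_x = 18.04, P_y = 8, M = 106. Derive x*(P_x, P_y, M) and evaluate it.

MU_x/MU_y = (5·y)/(5·x); tangency sets this equal to P_x/P_y.
Rearranging, P_y·y = P_x·x. Substituting into the budget gives P_x·x·(1 + 1) = M.
Demand: x*(P_x,P_y,M) = 0.5·M/P_x and y* = 0.5·M/P_y.
At P_x=18.04, P_y=8, M=106: x* = 0.5·106/18.04 = 2.9379.

x* = 2.9379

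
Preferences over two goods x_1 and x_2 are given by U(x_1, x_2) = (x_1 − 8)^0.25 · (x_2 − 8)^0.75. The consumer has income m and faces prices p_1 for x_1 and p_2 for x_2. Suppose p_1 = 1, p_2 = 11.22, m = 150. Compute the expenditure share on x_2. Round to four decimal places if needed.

After buying the subsistence bundle (8, 8), a share 0.25 of the remaining income goes to x_1: x_1* = 8 + 0.25·(m − 8p_1 − 8p_2)/p_1.
Discretionary income = 150 − 8·1 − 8·11.22 = 52.24; x_1* = 8 + 0.25·52.24/1 = 21.06; x_2* = 8 + 0.75·52.24/11.22 = 11.492.
Expenditure on x_2: 11.22·11.492 = 128.94; share = 0.8596.

share on x_2 = 0.8596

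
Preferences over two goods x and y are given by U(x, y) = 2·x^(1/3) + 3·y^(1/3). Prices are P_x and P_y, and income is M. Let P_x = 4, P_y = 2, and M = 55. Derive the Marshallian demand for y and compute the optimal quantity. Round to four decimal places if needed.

y* = 19.857

MRS = MU_x/MU_y = (2/3)·(y/x)^(2/3). Set equal to P_x/P_y.
Solve for the ratio: y/x = [(3/2)·P_x/P_y]^(1.5).
With the ratio pinned down, the budget gives x* = M/(P_x + P_y·(y/x)) and y* = (y/x)·x*.
Numerically y/x = 5.196152, so x* = 55/(4 + 2·5.196152) = 3.8215 and y* = 5.196152·3.8215 = 19.857.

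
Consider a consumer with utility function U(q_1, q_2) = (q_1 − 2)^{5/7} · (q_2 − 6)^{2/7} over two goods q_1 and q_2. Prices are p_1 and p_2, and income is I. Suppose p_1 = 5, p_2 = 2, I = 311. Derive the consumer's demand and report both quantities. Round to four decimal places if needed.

MRS = (5/2)·(q_2−6)/(q_1−2). Tangency with p_1/p_2 gives q_2−6 = (2/5)·(p_1/p_2)·(q_1−2).
After buying the subsistence bundle (2, 6), a share 5/7 of the remaining income goes to q_1: q_1* = 2 + 5/7·(I − 2p_1 − 6p_2)/p_1.
Discretionary income = 311 − 2·5 − 6·2 = 289; q_1* = 2 + 5/7·289/5 = 43.2857; q_2* = 6 + 2/7·289/2 = 47.2857.

q_1* = 43.2857, q_2* = 47.2857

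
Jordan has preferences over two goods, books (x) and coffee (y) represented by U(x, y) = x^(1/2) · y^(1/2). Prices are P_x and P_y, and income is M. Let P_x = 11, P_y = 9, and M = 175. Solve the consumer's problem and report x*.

x* = 7.9545

The MRS is y/x. Set MRS = P_x/P_y.
So 0.5·P_y·y = 0.5·P_x·x; combined with the budget, a share 0.5 of income goes to x.
Demand: x*(P_x,P_y,M) = 0.5·M/P_x and y* = 0.5·M/P_y.
At P_x=11, P_y=9, M=175: x* = 0.5·175/11 = 7.9545.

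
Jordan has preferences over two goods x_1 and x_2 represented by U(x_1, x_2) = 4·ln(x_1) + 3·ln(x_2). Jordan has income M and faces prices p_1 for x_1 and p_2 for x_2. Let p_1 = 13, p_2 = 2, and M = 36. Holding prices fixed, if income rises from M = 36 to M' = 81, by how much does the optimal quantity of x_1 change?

MU_x_1/MU_x_2 = (4·x_2)/(3·x_1); tangency sets this equal to p_1/p_2.
Rearranging, p_2·x_2 = (3/4)·p_1·x_1. Substituting into the budget gives p_1·x_1·(1 + (3/4)) = M.
Demand: x_1*(p_1,p_2,M) = 4/7·M/p_1 and x_2* = 3/7·M/p_2.
At p_1=13, p_2=2, M=36: x_1* = 4/7·36/13 = 1.5824.
At M' = 81: x_1* = 3.5604. Change: 3.5604 − 1.5824 = 1.978.

Δx_1* = 1.978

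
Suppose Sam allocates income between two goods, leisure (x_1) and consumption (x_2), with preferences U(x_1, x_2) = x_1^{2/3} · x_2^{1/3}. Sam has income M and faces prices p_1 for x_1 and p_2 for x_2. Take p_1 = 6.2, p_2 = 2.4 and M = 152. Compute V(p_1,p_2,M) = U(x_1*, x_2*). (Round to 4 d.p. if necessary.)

V = 17.7996

The MRS is 2·x_2/x_1. Set MRS = p_1/p_2.
Rearranging, p_2·x_2 = (1/2)·p_1·x_1. Substituting into the budget gives p_1·x_1·(1 + (1/2)) = M.
Demand: x_1*(p_1,p_2,M) = 2/3·M/p_1 and x_2* = 1/3·M/p_2.
At p_1=6.2, p_2=2.4, M=152: x_1* = 2/3·152/6.2 = 16.3441, x_2* = 21.1111.
Utility at the optimum: U(16.3441, 21.1111) = 17.7996.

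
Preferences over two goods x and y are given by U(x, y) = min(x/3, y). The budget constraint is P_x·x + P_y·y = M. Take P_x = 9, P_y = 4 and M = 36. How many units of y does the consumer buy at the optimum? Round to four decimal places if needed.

With perfect complements, no substitution: consume in ratio x:y = 3:1.
Budget: P_x·x + P_y·(1/3)·x = M, so (3·P_x + P_y)·x = 3·M.
Demand: x*(P_x,P_y,M) = 3·M/(3·P_x + P_y), y* = M/(3·P_x + P_y).
Here 3·9 + 4 = 31, giving y* = 1.1613.

y* = 1.1613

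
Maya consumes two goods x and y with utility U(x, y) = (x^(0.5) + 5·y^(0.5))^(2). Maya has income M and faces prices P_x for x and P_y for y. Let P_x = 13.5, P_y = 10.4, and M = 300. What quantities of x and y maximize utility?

x* = 0.6643, y* = 27.9838

MRS = MU_x/MU_y = (1/5)·(y/x)^(0.5). Set equal to P_x/P_y.
Solve for the ratio: y/x = [5·P_x/P_y]^(2).
Substitute y = (y/x)·x into the budget: x* = M/(P_x + P_y·(y/x)).
Numerically y/x = 42.125092, so x* = 300/(13.5 + 10.4·42.125092) = 0.6643 and y* = 42.125092·0.6643 = 27.9838.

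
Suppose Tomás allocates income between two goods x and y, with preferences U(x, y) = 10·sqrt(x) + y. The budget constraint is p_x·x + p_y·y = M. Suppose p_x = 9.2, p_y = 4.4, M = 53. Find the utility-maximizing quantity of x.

x* = 5.7183

MU_x = 5/√x, MU_y = 1. Tangency: 5/√x = p_x/p_y.
Solve: √x = 5·p_y/p_x, so x*(p_x,p_y) = (5·p_y/p_x)², and y* = (M − p_x·x*)/p_y.
Plugging in: x* = (5·4.4/9.2)² = 5.7183.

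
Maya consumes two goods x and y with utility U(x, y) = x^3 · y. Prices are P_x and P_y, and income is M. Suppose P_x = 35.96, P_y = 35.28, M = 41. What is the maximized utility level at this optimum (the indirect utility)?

Tangency: MRS = 3·y/x = P_x/P_y.
Rearranging, P_y·y = (1/3)·P_x·x. Substituting into the budget gives P_x·x·(1 + (1/3)) = M.
Demand: x*(P_x,P_y,M) = 0.75·M/P_x and y* = 0.25·M/P_y.
At P_x=35.96, P_y=35.28, M=41: x* = 0.75·41/35.96 = 0.8551, y* = 0.2905.
Utility at the optimum: U(0.8551, 0.2905) = 0.1817.

V = 0.1817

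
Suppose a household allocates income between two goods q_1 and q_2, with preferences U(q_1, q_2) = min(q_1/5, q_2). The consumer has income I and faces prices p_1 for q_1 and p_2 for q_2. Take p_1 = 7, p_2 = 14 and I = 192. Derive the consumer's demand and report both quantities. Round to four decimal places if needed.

q_1* = 19.5918, q_2* = 3.9184

Leontief preferences: the optimum is at the kink where q_1/5 = q_2/1, i.e. q_2 = (1/5)·q_1.
Budget: p_1·q_1 + p_2·(1/5)·q_1 = I, so (5·p_1 + p_2)·q_1 = 5·I.
Demand: q_1*(p_1,p_2,I) = 5·I/(5·p_1 + p_2), q_2* = I/(5·p_1 + p_2).
Here 5·7 + 14 = 49, giving q_1* = 19.5918 and q_2* = 3.9184.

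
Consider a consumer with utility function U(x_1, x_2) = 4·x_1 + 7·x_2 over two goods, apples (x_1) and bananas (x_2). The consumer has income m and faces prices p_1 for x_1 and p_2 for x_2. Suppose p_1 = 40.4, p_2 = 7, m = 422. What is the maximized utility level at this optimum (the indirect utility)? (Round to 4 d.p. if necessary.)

V = 422

Perfect substitutes: compare marginal utility per dollar. 4/p_1 vs 7/p_2 → 0.099 vs 1.
x_2 gives more utility per dollar, so spend all income on x_2: x_2* = m/p_2, x_1* = 0.
Numerically: x_1* = 0, x_2* = 60.2857.
Utility at the optimum: U(0, 60.2857) = 422.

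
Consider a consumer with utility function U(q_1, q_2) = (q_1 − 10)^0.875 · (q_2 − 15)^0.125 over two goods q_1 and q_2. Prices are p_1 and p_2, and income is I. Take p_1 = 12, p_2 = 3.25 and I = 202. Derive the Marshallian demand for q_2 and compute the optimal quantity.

This is Cobb-Douglas in (q_1−10, q_2−15): tangency gives 0.875·p_2·(q_2−15) = 0.125·p_1·(q_1−10).
After buying the subsistence bundle (10, 15), a share 0.875 of the remaining income goes to q_1: q_1* = 10 + 0.875·(I − 10p_1 − 15p_2)/p_1.
Discretionary income = 202 − 10·12 − 15·3.25 = 33.25; q_2* = 15 + 0.125·33.25/3.25 = 16.2788.

q_2* = 16.2788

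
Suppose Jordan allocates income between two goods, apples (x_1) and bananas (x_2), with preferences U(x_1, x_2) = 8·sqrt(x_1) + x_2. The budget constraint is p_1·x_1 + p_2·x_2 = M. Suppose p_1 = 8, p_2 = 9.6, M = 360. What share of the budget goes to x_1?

Set MRS = p_1/p_2: 4·x_1^(−1/2) = p_1/p_2.
Thus x_1* = (4·p_2/p_1)² — independent of M — with the rest of income spent on x_2.
Plugging in: x_1* = (4·9.6/8)² = 23.04, x_2* = 18.3.
Expenditure on x_1: 8·23.04 = 184.32; share = 0.512.

share on x_1 = 0.512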